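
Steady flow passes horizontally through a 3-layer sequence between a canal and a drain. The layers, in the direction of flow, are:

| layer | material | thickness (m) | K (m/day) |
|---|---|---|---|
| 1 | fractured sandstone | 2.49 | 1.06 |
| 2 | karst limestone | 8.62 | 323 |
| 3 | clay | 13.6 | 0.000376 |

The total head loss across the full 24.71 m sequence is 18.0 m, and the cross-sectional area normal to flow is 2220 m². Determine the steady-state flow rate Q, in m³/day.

Flow is perpendicular to layering, so the layers act in series and the equivalent K is the thickness-weighted harmonic mean.
Total thickness L = 2.49 + 8.62 + 13.6 = 24.71 m.
Σ(b_i/K_i) = 2.49/1.06 + 8.62/323 + 13.6/0.000376 = 36173 d.
K_eq = L / Σ(b_i/K_i) = 24.71 / 36173 = 0.0006831 m/day.
Q = K_eq · A · (Δh/L) = 0.0006831 × 2220 × (18.0/24.71) = 1.105 m³/day.

1.10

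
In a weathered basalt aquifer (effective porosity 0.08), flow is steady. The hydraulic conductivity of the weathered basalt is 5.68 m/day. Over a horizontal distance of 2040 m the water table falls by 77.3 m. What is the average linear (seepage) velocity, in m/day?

2.69

Hydraulic gradient i = Δh / L = 77.3 / 2040 = 0.03789.
Darcy flux q = K · i = 5.680 × 0.03789 = 0.2152 m/day.
Seepage velocity v = q / n_e = 0.2152 / 0.08 = 2.690 m/day.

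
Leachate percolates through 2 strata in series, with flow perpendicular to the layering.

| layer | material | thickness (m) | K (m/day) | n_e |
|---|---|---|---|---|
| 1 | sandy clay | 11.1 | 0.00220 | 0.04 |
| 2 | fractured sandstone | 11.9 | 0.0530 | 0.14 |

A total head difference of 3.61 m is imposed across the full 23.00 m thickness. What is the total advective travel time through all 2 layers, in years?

8.43

With flow normal to the layers, continuity requires the same specific discharge q through every layer.
Σ(b_i/K_i) = 11.1/0.00220 + 11.9/0.0530 = 5270 d.
q = Δh / Σ(b_i/K_i) = 3.61 / 5270 = 0.0006850 m/day.
In each layer the seepage velocity is v_i = q/n_i, so the layer transit time is t_i = b_i·n_i / q:
  layer 1 (sandy clay): t_1 = 11.1 × 0.04 / 0.0006850 = 648.2 d
  layer 2 (fractured sandstone): t_2 = 11.9 × 0.14 / 0.0006850 = 2432 d
Total t = Σ t_i = 3080 days = 8.433 years.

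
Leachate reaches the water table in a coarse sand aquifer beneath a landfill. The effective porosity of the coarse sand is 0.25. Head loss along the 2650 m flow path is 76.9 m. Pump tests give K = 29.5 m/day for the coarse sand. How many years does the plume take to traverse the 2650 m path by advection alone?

Hydraulic gradient i = Δh / L = 76.9 / 2650 = 0.02902.
Darcy flux q = K · i = 29.50 × 0.02902 = 0.8561 m/day.
Seepage velocity v = q / n_e = 0.8561 / 0.25 = 3.424 m/day.
Travel time t = L / v = 2650 / 3.424 = 773.9 days = 2.119 years.

2.12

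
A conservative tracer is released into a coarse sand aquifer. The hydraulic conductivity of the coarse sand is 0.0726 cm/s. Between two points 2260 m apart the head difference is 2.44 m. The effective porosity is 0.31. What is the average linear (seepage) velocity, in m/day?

Convert K: 0.0726 cm/s × 864 = 62.73 m/day.
Hydraulic gradient i = Δh / L = 2.44 / 2260 = 0.001080.
Darcy flux q = K · i = 62.73 × 0.001080 = 0.06772 m/day.
Seepage velocity v = q / n_e = 0.06772 / 0.31 = 0.2185 m/day.

0.218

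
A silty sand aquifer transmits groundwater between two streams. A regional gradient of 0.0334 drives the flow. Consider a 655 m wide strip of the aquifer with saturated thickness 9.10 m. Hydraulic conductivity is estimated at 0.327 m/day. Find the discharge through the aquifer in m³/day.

65.1

Cross-sectional area A = 655 × 9.10 = 5960 m².
Hydraulic gradient i = 0.0334.
Darcy's law: Q = K · A · i = 0.3270 × 5960 × 0.03340 = 65.10 m³/day.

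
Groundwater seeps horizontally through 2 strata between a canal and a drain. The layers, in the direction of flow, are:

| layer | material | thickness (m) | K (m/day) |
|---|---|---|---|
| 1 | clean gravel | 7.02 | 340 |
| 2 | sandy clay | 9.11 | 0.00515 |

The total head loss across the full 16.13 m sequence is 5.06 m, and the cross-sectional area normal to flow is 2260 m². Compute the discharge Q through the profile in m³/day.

Flow is perpendicular to layering, so the layers act in series and the equivalent K is the thickness-weighted harmonic mean.
Total thickness L = 7.02 + 9.11 = 16.13 m.
Σ(b_i/K_i) = 7.02/340 + 9.11/0.00515 = 1769 d.
K_eq = L / Σ(b_i/K_i) = 16.13 / 1769 = 0.009118 m/day.
Q = K_eq · A · (Δh/L) = 0.009118 × 2260 × (5.06/16.13) = 6.465 m³/day.

6.46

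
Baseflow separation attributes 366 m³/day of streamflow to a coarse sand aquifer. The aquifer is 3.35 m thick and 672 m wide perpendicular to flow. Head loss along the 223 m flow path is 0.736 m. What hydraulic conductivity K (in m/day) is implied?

Cross-sectional area A = 672 × 3.35 = 2251 m².
Hydraulic gradient i = Δh / L = 0.736 / 223 = 0.003300.
From Q = K·A·i, K = Q / (A·i) = 366 / (2251 × 0.003300) = 49.26 m/day.

49.3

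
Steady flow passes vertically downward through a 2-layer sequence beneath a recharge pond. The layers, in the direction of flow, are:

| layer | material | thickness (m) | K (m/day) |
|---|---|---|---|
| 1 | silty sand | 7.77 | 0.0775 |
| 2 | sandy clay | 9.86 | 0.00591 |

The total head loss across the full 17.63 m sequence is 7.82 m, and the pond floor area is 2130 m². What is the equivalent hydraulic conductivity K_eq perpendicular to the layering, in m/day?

Flow is perpendicular to layering, so the layers act in series and the equivalent K is the thickness-weighted harmonic mean.
Total thickness L = 7.77 + 9.86 = 17.63 m.
Σ(b_i/K_i) = 7.77/0.0775 + 9.86/0.00591 = 1769 d.
K_eq = L / Σ(b_i/K_i) = 17.63 / 1769 = 0.009968 m/day.

0.00997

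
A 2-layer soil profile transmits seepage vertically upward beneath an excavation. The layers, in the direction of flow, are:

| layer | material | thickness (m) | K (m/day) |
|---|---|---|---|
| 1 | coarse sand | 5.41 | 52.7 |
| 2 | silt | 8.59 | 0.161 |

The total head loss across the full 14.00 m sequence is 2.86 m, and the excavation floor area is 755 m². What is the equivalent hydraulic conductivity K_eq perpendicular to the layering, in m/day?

0.262

Flow is perpendicular to layering, so the layers act in series and the equivalent K is the thickness-weighted harmonic mean.
Total thickness L = 5.41 + 8.59 = 14.00 m.
Σ(b_i/K_i) = 5.41/52.7 + 8.59/0.161 = 53.46 d.
K_eq = L / Σ(b_i/K_i) = 14.00 / 53.46 = 0.2619 m/day.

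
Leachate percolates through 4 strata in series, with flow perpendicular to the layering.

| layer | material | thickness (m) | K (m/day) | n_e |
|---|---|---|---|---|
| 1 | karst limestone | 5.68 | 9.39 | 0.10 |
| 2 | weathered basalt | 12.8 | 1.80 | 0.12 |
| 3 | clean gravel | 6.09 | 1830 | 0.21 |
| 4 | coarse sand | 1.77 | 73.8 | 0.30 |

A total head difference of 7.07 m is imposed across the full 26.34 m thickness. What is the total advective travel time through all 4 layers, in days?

4.29

With flow normal to the layers, continuity requires the same specific discharge q through every layer.
Σ(b_i/K_i) = 5.68/9.39 + 12.8/1.80 + 6.09/1830 + 1.77/73.8 = 7.743 d.
q = Δh / Σ(b_i/K_i) = 7.07 / 7.743 = 0.9130 m/day.
In each layer the seepage velocity is v_i = q/n_i, so the layer transit time is t_i = b_i·n_i / q:
  layer 1 (karst limestone): t_1 = 5.68 × 0.10 / 0.9130 = 0.6221 d
  layer 2 (weathered basalt): t_2 = 12.8 × 0.12 / 0.9130 = 1.682 d
  layer 3 (clean gravel): t_3 = 6.09 × 0.21 / 0.9130 = 1.401 d
  layer 4 (coarse sand): t_4 = 1.77 × 0.30 / 0.9130 = 0.5816 d
Total t = Σ t_i = 4.287 days.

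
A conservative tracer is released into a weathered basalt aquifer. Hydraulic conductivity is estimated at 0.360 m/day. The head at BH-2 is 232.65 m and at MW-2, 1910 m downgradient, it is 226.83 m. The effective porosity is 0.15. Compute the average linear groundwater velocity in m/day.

0.00731

Hydraulic gradient i = (232.65 − 226.83) / 1910 = 5.82 / 1910 = 0.003047.
Darcy flux q = K · i = 0.3600 × 0.003047 = 0.001097 m/day.
Seepage velocity v = q / n_e = 0.001097 / 0.15 = 0.007313 m/day.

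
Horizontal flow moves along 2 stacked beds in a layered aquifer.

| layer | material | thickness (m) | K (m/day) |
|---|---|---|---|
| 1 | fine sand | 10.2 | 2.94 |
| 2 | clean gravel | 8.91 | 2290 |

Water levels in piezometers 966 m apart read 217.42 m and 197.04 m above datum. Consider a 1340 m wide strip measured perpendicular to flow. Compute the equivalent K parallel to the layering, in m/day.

1070

Flow is parallel to layering, so each bed carries its own Darcy discharge and the transmissivities add.
Σ(K_i·b_i) = 2.94×10.2 + 2290×8.91 = 20434 m²/day.
Total thickness b = 19.11 m, so K_eq = Σ(K_i·b_i)/b = 1069 m/day.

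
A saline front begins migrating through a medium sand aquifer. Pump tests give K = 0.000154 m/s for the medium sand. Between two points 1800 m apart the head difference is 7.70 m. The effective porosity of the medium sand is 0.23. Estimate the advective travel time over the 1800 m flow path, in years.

19.9

Convert K: 0.000154 m/s × 86400 = 13.31 m/day.
Hydraulic gradient i = Δh / L = 7.70 / 1800 = 0.004278.
Darcy flux q = K · i = 13.31 × 0.004278 = 0.05692 m/day.
Seepage velocity v = q / n_e = 0.05692 / 0.23 = 0.2475 m/day.
Travel time t = L / v = 1800 / 0.2475 = 7274 days = 19.91 years.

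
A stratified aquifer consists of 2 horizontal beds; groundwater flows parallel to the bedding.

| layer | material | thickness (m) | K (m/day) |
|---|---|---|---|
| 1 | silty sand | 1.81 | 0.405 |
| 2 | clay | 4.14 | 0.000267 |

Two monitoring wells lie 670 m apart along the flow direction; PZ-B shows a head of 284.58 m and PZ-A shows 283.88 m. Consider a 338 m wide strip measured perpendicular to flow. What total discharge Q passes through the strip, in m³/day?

0.259

Flow is parallel to layering, so each bed carries its own Darcy discharge and the transmissivities add.
Σ(K_i·b_i) = 0.405×1.81 + 0.000267×4.14 = 0.7342 m²/day.
Hydraulic gradient i = (284.58 − 283.88) / 670 = 0.7 / 670 = 0.001045.
Q = Σ(K_i·b_i) · W · i = 0.7342 × 338 × 0.001045 = 0.2593 m³/day.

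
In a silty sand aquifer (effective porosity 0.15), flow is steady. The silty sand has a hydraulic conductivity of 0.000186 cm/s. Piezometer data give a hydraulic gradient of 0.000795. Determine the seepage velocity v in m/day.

Convert K: 0.000186 cm/s × 864 = 0.1607 m/day.
Hydraulic gradient i = 0.000795.
Darcy flux q = K · i = 0.1607 × 0.0007950 = 0.0001278 m/day.
Seepage velocity v = q / n_e = 0.0001278 / 0.15 = 0.0008517 m/day.

0.000852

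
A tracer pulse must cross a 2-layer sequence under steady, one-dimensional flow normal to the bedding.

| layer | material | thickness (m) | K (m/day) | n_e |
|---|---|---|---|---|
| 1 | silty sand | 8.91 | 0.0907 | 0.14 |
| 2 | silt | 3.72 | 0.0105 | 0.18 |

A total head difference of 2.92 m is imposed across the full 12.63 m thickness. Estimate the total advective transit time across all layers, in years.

With flow normal to the layers, continuity requires the same specific discharge q through every layer.
Σ(b_i/K_i) = 8.91/0.0907 + 3.72/0.0105 = 452.5 d.
q = Δh / Σ(b_i/K_i) = 2.92 / 452.5 = 0.006453 m/day.
In each layer the seepage velocity is v_i = q/n_i, so the layer transit time is t_i = b_i·n_i / q:
  layer 1 (silty sand): t_1 = 8.91 × 0.14 / 0.006453 = 193.3 d
  layer 2 (silt): t_2 = 3.72 × 0.18 / 0.006453 = 103.8 d
Total t = Σ t_i = 297.1 days = 0.8134 years.

0.813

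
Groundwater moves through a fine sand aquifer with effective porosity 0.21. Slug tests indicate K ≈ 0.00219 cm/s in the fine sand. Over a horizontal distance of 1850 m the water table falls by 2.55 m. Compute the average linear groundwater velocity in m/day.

0.0124

Convert K: 0.00219 cm/s × 864 = 1.892 m/day.
Hydraulic gradient i = Δh / L = 2.55 / 1850 = 0.001378.
Darcy flux q = K · i = 1.892 × 0.001378 = 0.002608 m/day.
Seepage velocity v = q / n_e = 0.002608 / 0.21 = 0.01242 m/day.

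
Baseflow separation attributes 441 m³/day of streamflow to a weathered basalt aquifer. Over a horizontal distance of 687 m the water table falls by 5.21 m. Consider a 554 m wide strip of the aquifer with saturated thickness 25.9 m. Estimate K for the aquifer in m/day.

4.05

Cross-sectional area A = 554 × 25.9 = 14349 m².
Hydraulic gradient i = Δh / L = 5.21 / 687 = 0.007584.
From Q = K·A·i, K = Q / (A·i) = 441 / (14349 × 0.007584) = 4.053 m/day.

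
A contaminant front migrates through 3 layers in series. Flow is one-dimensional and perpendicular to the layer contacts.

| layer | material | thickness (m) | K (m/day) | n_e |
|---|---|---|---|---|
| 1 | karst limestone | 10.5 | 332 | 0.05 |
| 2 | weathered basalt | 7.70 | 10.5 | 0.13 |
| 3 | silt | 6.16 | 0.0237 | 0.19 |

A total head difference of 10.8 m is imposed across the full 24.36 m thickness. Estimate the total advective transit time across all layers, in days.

With flow normal to the layers, continuity requires the same specific discharge q through every layer.
Σ(b_i/K_i) = 10.5/332 + 7.70/10.5 + 6.16/0.0237 = 260.7 d.
q = Δh / Σ(b_i/K_i) = 10.8 / 260.7 = 0.04143 m/day.
In each layer the seepage velocity is v_i = q/n_i, so the layer transit time is t_i = b_i·n_i / q:
  layer 1 (karst limestone): t_1 = 10.5 × 0.05 / 0.04143 = 12.67 d
  layer 2 (weathered basalt): t_2 = 7.70 × 0.13 / 0.04143 = 24.16 d
  layer 3 (silt): t_3 = 6.16 × 0.19 / 0.04143 = 28.25 d
Total t = Σ t_i = 65.08 days.

65.1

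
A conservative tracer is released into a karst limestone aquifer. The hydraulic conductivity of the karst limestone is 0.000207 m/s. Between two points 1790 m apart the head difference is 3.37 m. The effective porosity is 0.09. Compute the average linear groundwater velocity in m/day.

0.374

Convert K: 0.000207 m/s × 86400 = 17.88 m/day.
Hydraulic gradient i = Δh / L = 3.37 / 1790 = 0.001883.
Darcy flux q = K · i = 17.88 × 0.001883 = 0.03367 m/day.
Seepage velocity v = q / n_e = 0.03367 / 0.09 = 0.3741 m/day.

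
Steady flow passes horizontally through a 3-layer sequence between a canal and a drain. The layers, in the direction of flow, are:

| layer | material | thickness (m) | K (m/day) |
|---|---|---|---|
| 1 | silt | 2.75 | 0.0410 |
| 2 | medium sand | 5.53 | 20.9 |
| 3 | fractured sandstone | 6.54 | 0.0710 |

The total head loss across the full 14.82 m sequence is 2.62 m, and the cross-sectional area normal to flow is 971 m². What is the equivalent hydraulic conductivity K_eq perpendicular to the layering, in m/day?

0.0929

Flow is perpendicular to layering, so the layers act in series and the equivalent K is the thickness-weighted harmonic mean.
Total thickness L = 2.75 + 5.53 + 6.54 = 14.82 m.
Σ(b_i/K_i) = 2.75/0.0410 + 5.53/20.9 + 6.54/0.0710 = 159.5 d.
K_eq = L / Σ(b_i/K_i) = 14.82 / 159.5 = 0.09294 m/day.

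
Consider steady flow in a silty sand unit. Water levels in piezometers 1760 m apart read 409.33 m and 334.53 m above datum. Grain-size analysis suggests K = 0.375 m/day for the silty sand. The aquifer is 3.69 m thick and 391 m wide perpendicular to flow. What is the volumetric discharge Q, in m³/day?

Cross-sectional area A = 391 × 3.69 = 1443 m².
Hydraulic gradient i = (409.33 − 334.53) / 1760 = 74.8 / 1760 = 0.04250.
Darcy's law: Q = K · A · i = 0.3750 × 1443 × 0.04250 = 22.99 m³/day.

23.0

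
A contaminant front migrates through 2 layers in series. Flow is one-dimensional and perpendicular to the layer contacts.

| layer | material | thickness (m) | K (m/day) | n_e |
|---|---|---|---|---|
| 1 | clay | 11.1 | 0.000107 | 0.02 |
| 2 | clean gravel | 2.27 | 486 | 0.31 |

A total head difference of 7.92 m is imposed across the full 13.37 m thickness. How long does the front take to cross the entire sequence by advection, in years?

33.2

With flow normal to the layers, continuity requires the same specific discharge q through every layer.
Σ(b_i/K_i) = 11.1/0.000107 + 2.27/486 = 1.037e+05 d.
q = Δh / Σ(b_i/K_i) = 7.92 / 1.037e+05 = 7.635e-05 m/day.
In each layer the seepage velocity is v_i = q/n_i, so the layer transit time is t_i = b_i·n_i / q:
  layer 1 (clay): t_1 = 11.1 × 0.02 / 7.635e-05 = 2908 d
  layer 2 (clean gravel): t_2 = 2.27 × 0.31 / 7.635e-05 = 9217 d
Total t = Σ t_i = 12125 days = 33.20 years.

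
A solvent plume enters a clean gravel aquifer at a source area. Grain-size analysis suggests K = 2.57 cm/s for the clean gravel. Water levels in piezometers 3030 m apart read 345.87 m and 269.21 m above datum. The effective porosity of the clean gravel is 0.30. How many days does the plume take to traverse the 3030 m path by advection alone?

16.2

Convert K: 2.57 cm/s × 864 = 2220 m/day.
Hydraulic gradient i = (345.87 − 269.21) / 3030 = 76.66 / 3030 = 0.02530.
Darcy flux q = K · i = 2220 × 0.02530 = 56.18 m/day.
Seepage velocity v = q / n_e = 56.18 / 0.30 = 187.3 m/day.
Travel time t = L / v = 3030 / 187.3 = 16.18 days.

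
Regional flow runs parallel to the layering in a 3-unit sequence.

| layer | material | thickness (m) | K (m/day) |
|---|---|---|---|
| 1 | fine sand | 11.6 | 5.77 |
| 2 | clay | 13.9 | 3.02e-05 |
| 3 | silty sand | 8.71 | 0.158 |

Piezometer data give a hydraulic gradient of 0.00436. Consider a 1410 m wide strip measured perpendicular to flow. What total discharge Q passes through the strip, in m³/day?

420

Flow is parallel to layering, so each bed carries its own Darcy discharge and the transmissivities add.
Σ(K_i·b_i) = 5.77×11.6 + 3.02e-05×13.9 + 0.158×8.71 = 68.31 m²/day.
Hydraulic gradient i = 0.00436.
Q = Σ(K_i·b_i) · W · i = 68.31 × 1410 × 0.004360 = 419.9 m³/day.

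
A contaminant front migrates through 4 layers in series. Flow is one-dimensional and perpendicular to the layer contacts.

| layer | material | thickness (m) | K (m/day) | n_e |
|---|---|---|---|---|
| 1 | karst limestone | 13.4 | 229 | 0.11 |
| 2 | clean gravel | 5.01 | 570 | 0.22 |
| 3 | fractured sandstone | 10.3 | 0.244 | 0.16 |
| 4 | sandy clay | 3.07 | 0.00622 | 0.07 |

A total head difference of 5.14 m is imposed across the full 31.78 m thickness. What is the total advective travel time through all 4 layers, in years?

With flow normal to the layers, continuity requires the same specific discharge q through every layer.
Σ(b_i/K_i) = 13.4/229 + 5.01/570 + 10.3/0.244 + 3.07/0.00622 = 535.8 d.
q = Δh / Σ(b_i/K_i) = 5.14 / 535.8 = 0.009592 m/day.
In each layer the seepage velocity is v_i = q/n_i, so the layer transit time is t_i = b_i·n_i / q:
  layer 1 (karst limestone): t_1 = 13.4 × 0.11 / 0.009592 = 153.7 d
  layer 2 (clean gravel): t_2 = 5.01 × 0.22 / 0.009592 = 114.9 d
  layer 3 (fractured sandstone): t_3 = 10.3 × 0.16 / 0.009592 = 171.8 d
  layer 4 (sandy clay): t_4 = 3.07 × 0.07 / 0.009592 = 22.40 d
Total t = Σ t_i = 462.8 days = 1.267 years.

1.27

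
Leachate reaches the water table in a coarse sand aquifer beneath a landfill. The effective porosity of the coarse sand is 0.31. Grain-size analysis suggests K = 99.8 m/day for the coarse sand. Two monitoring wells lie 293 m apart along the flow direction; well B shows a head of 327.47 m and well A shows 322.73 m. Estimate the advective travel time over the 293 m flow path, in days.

Hydraulic gradient i = (327.47 − 322.73) / 293 = 4.74 / 293 = 0.01618.
Darcy flux q = K · i = 99.80 × 0.01618 = 1.615 m/day.
Seepage velocity v = q / n_e = 1.615 / 0.31 = 5.208 m/day.
Travel time t = L / v = 293 / 5.208 = 56.26 days.

56.3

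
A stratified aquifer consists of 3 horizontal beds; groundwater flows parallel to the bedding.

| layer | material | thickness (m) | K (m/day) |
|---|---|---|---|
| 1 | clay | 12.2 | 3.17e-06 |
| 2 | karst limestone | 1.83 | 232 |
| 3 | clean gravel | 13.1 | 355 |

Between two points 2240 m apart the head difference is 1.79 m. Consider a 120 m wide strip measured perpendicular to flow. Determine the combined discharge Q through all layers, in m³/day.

Flow is parallel to layering, so each bed carries its own Darcy discharge and the transmissivities add.
Σ(K_i·b_i) = 3.17e-06×12.2 + 232×1.83 + 355×13.1 = 5075 m²/day.
Hydraulic gradient i = Δh / L = 1.79 / 2240 = 0.0007991.
Q = Σ(K_i·b_i) · W · i = 5075 × 120 × 0.0007991 = 486.7 m³/day.

487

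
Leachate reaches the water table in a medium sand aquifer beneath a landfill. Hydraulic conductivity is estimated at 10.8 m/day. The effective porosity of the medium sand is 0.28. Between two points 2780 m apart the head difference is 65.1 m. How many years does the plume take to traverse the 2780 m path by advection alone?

8.43

Hydraulic gradient i = Δh / L = 65.1 / 2780 = 0.02342.
Darcy flux q = K · i = 10.80 × 0.02342 = 0.2529 m/day.
Seepage velocity v = q / n_e = 0.2529 / 0.28 = 0.9032 m/day.
Travel time t = L / v = 2780 / 0.9032 = 3078 days = 8.427 years.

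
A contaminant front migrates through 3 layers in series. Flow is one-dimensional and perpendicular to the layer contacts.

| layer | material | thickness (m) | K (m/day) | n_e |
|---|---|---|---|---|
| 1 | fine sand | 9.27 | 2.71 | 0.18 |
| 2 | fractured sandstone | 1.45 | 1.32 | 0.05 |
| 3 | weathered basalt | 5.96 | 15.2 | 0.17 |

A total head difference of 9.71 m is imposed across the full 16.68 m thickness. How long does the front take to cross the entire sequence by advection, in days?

1.39

With flow normal to the layers, continuity requires the same specific discharge q through every layer.
Σ(b_i/K_i) = 9.27/2.71 + 1.45/1.32 + 5.96/15.2 = 4.911 d.
q = Δh / Σ(b_i/K_i) = 9.71 / 4.911 = 1.977 m/day.
In each layer the seepage velocity is v_i = q/n_i, so the layer transit time is t_i = b_i·n_i / q:
  layer 1 (fine sand): t_1 = 9.27 × 0.18 / 1.977 = 0.8440 d
  layer 2 (fractured sandstone): t_2 = 1.45 × 0.05 / 1.977 = 0.03667 d
  layer 3 (weathered basalt): t_3 = 5.96 × 0.17 / 1.977 = 0.5125 d
Total t = Σ t_i = 1.393 days.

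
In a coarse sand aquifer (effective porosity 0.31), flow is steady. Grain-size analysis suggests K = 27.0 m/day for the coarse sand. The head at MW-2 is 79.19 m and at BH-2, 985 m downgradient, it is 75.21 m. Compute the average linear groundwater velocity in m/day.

Hydraulic gradient i = (79.19 − 75.21) / 985 = 3.98 / 985 = 0.004041.
Darcy flux q = K · i = 27.00 × 0.004041 = 0.1091 m/day.
Seepage velocity v = q / n_e = 0.1091 / 0.31 = 0.3519 m/day.

0.352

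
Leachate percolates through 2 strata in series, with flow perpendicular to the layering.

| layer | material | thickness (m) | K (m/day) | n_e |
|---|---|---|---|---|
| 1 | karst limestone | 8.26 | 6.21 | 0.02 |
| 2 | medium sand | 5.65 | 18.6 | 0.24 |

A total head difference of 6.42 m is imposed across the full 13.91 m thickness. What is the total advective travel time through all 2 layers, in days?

With flow normal to the layers, continuity requires the same specific discharge q through every layer.
Σ(b_i/K_i) = 8.26/6.21 + 5.65/18.6 = 1.634 d.
q = Δh / Σ(b_i/K_i) = 6.42 / 1.634 = 3.929 m/day.
In each layer the seepage velocity is v_i = q/n_i, so the layer transit time is t_i = b_i·n_i / q:
  layer 1 (karst limestone): t_1 = 8.26 × 0.02 / 3.929 = 0.04204 d
  layer 2 (medium sand): t_2 = 5.65 × 0.24 / 3.929 = 0.3451 d
Total t = Σ t_i = 0.3871 days.

0.387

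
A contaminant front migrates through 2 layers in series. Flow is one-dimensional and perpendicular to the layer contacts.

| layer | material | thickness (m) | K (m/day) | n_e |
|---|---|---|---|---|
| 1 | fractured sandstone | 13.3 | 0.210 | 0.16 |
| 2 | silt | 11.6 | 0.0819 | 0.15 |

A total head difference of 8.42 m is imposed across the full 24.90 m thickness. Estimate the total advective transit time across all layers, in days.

94.2

With flow normal to the layers, continuity requires the same specific discharge q through every layer.
Σ(b_i/K_i) = 13.3/0.210 + 11.6/0.0819 = 205.0 d.
q = Δh / Σ(b_i/K_i) = 8.42 / 205.0 = 0.04108 m/day.
In each layer the seepage velocity is v_i = q/n_i, so the layer transit time is t_i = b_i·n_i / q:
  layer 1 (fractured sandstone): t_1 = 13.3 × 0.16 / 0.04108 = 51.80 d
  layer 2 (silt): t_2 = 11.6 × 0.15 / 0.04108 = 42.36 d
Total t = Σ t_i = 94.16 days.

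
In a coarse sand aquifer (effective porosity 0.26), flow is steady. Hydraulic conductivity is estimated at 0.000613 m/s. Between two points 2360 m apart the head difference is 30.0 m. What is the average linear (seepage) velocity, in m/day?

2.59

Convert K: 0.000613 m/s × 86400 = 52.96 m/day.
Hydraulic gradient i = Δh / L = 30.0 / 2360 = 0.01271.
Darcy flux q = K · i = 52.96 × 0.01271 = 0.6733 m/day.
Seepage velocity v = q / n_e = 0.6733 / 0.26 = 2.589 m/day.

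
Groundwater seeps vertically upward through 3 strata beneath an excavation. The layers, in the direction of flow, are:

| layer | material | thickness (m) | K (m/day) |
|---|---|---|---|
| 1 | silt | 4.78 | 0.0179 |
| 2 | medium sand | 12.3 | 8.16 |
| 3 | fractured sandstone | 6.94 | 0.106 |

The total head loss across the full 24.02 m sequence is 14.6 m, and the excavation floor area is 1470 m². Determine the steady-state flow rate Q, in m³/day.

Flow is perpendicular to layering, so the layers act in series and the equivalent K is the thickness-weighted harmonic mean.
Total thickness L = 4.78 + 12.3 + 6.94 = 24.02 m.
Σ(b_i/K_i) = 4.78/0.0179 + 12.3/8.16 + 6.94/0.106 = 334.0 d.
K_eq = L / Σ(b_i/K_i) = 24.02 / 334.0 = 0.07191 m/day.
Q = K_eq · A · (Δh/L) = 0.07191 × 1470 × (14.6/24.02) = 64.25 m³/day.

64.3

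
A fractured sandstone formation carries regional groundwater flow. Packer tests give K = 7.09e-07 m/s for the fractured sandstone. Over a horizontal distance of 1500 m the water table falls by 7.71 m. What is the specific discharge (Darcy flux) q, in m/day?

Convert K: 7.09e-07 m/s × 86400 = 0.06126 m/day.
Hydraulic gradient i = Δh / L = 7.71 / 1500 = 0.005140.
Specific discharge q = K · i = 0.06126 × 0.005140 = 0.0003149 m/day.

0.000315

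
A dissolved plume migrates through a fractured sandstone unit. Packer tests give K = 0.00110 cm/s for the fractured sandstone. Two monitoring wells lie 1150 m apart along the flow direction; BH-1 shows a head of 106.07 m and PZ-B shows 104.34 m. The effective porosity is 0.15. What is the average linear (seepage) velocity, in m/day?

Convert K: 0.00110 cm/s × 864 = 0.9504 m/day.
Hydraulic gradient i = (106.07 − 104.34) / 1150 = 1.73 / 1150 = 0.001504.
Darcy flux q = K · i = 0.9504 × 0.001504 = 0.001430 m/day.
Seepage velocity v = q / n_e = 0.001430 / 0.15 = 0.009532 m/day.

0.00953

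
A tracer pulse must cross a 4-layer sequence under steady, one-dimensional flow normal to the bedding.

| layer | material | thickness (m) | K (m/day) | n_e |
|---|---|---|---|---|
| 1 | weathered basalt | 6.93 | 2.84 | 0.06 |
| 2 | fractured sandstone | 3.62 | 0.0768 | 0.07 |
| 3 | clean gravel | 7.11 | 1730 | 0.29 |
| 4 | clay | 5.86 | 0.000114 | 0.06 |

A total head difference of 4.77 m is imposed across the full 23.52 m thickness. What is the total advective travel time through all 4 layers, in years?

91.0

With flow normal to the layers, continuity requires the same specific discharge q through every layer.
Σ(b_i/K_i) = 6.93/2.84 + 3.62/0.0768 + 7.11/1730 + 5.86/0.000114 = 51453 d.
q = Δh / Σ(b_i/K_i) = 4.77 / 51453 = 9.271e-05 m/day.
In each layer the seepage velocity is v_i = q/n_i, so the layer transit time is t_i = b_i·n_i / q:
  layer 1 (weathered basalt): t_1 = 6.93 × 0.06 / 9.271e-05 = 4485 d
  layer 2 (fractured sandstone): t_2 = 3.62 × 0.07 / 9.271e-05 = 2733 d
  layer 3 (clean gravel): t_3 = 7.11 × 0.29 / 9.271e-05 = 22241 d
  layer 4 (clay): t_4 = 5.86 × 0.06 / 9.271e-05 = 3793 d
Total t = Σ t_i = 33253 days = 91.04 years.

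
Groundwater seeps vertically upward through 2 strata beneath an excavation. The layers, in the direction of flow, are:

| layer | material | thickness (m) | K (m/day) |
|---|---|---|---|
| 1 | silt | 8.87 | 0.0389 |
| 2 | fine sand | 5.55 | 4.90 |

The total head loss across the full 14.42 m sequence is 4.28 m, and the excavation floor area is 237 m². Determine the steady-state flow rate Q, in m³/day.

Flow is perpendicular to layering, so the layers act in series and the equivalent K is the thickness-weighted harmonic mean.
Total thickness L = 8.87 + 5.55 = 14.42 m.
Σ(b_i/K_i) = 8.87/0.0389 + 5.55/4.90 = 229.2 d.
K_eq = L / Σ(b_i/K_i) = 14.42 / 229.2 = 0.06293 m/day.
Q = K_eq · A · (Δh/L) = 0.06293 × 237 × (4.28/14.42) = 4.427 m³/day.

4.43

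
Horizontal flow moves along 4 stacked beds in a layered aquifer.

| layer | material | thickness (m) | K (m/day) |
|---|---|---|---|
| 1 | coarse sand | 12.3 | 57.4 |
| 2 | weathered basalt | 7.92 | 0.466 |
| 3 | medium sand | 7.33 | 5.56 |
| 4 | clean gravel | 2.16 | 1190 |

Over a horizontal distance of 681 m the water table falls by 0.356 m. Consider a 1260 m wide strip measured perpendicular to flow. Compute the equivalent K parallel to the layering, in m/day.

Flow is parallel to layering, so each bed carries its own Darcy discharge and the transmissivities add.
Σ(K_i·b_i) = 57.4×12.3 + 0.466×7.92 + 5.56×7.33 + 1190×2.16 = 3321 m²/day.
Total thickness b = 29.71 m, so K_eq = Σ(K_i·b_i)/b = 111.8 m/day.

112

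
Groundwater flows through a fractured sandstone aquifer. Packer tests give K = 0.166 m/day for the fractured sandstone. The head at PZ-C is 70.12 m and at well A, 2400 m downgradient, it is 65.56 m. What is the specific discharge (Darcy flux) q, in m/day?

0.000315

Hydraulic gradient i = (70.12 − 65.56) / 2400 = 4.56 / 2400 = 0.001900.
Specific discharge q = K · i = 0.1660 × 0.001900 = 0.0003154 m/day.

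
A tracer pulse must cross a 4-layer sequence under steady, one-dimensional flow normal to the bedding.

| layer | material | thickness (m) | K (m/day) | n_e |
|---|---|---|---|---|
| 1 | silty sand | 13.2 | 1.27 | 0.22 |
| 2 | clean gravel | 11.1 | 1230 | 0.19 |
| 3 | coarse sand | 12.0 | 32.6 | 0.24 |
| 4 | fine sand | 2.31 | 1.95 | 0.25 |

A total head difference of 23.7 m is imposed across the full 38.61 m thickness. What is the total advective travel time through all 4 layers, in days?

4.27

With flow normal to the layers, continuity requires the same specific discharge q through every layer.
Σ(b_i/K_i) = 13.2/1.27 + 11.1/1230 + 12.0/32.6 + 2.31/1.95 = 11.96 d.
q = Δh / Σ(b_i/K_i) = 23.7 / 11.96 = 1.982 m/day.
In each layer the seepage velocity is v_i = q/n_i, so the layer transit time is t_i = b_i·n_i / q:
  layer 1 (silty sand): t_1 = 13.2 × 0.22 / 1.982 = 1.465 d
  layer 2 (clean gravel): t_2 = 11.1 × 0.19 / 1.982 = 1.064 d
  layer 3 (coarse sand): t_3 = 12.0 × 0.24 / 1.982 = 1.453 d
  layer 4 (fine sand): t_4 = 2.31 × 0.25 / 1.982 = 0.2913 d
Total t = Σ t_i = 4.273 days.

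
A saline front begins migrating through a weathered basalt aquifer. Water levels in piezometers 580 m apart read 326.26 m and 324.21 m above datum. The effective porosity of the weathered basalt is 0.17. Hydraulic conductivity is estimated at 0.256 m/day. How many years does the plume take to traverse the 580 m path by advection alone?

Hydraulic gradient i = (326.26 − 324.21) / 580 = 2.05 / 580 = 0.003534.
Darcy flux q = K · i = 0.2560 × 0.003534 = 0.0009048 m/day.
Seepage velocity v = q / n_e = 0.0009048 / 0.17 = 0.005323 m/day.
Travel time t = L / v = 580 / 0.005323 = 1.090e+05 days = 298.3 years.

298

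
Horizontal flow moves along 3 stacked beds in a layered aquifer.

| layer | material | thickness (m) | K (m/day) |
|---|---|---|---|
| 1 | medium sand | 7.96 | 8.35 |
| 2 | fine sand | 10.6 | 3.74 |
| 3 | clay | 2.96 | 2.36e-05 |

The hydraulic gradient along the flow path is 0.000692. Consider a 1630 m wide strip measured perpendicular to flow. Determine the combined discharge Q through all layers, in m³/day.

Flow is parallel to layering, so each bed carries its own Darcy discharge and the transmissivities add.
Σ(K_i·b_i) = 8.35×7.96 + 3.74×10.6 + 2.36e-05×2.96 = 106.1 m²/day.
Hydraulic gradient i = 0.000692.
Q = Σ(K_i·b_i) · W · i = 106.1 × 1630 × 0.0006920 = 119.7 m³/day.

120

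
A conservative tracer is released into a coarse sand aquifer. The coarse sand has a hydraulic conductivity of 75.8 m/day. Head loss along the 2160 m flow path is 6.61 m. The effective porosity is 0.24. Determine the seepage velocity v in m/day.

Hydraulic gradient i = Δh / L = 6.61 / 2160 = 0.003060.
Darcy flux q = K · i = 75.80 × 0.003060 = 0.2320 m/day.
Seepage velocity v = q / n_e = 0.2320 / 0.24 = 0.9665 m/day.

0.967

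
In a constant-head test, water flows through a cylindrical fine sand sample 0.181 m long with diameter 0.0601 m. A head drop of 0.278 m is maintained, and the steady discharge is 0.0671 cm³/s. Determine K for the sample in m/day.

Cross-sectional area A = π·(d/2)² = π × (0.0601/2)² = 0.002837 m².
Convert discharge: 0.0671 cm³/s = 6.710e-08 m³/s.
Darcy's law rearranged: K = Q·L / (A·Δh) = 6.710e-08 × 0.181 / (0.002837 × 0.278) = 1.540e-05 m/s = 1.331 m/day.

1.33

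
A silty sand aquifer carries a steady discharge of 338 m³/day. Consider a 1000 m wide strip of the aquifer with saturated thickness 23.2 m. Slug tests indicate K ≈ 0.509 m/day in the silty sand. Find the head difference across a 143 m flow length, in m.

4.09

Cross-sectional area A = 1000 × 23.2 = 23200 m².
From Q = K·A·i, i = Q / (K·A) = 338 / (0.5090 × 23200) = 0.02862.
Head loss Δh = i · L = 0.02862 × 143 = 4.093 m.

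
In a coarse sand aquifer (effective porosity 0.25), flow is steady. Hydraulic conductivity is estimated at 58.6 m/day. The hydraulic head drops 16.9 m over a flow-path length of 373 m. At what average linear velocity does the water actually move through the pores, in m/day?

10.6

Hydraulic gradient i = Δh / L = 16.9 / 373 = 0.04531.
Darcy flux q = K · i = 58.60 × 0.04531 = 2.655 m/day.
Seepage velocity v = q / n_e = 2.655 / 0.25 = 10.62 m/day.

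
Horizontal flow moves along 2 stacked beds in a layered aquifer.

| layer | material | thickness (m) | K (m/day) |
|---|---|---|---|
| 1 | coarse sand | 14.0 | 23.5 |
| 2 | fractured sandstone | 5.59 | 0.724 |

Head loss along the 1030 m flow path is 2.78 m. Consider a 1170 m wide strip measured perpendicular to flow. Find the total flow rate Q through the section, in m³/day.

Flow is parallel to layering, so each bed carries its own Darcy discharge and the transmissivities add.
Σ(K_i·b_i) = 23.5×14.0 + 0.724×5.59 = 333.0 m²/day.
Hydraulic gradient i = Δh / L = 2.78 / 1030 = 0.002699.
Q = Σ(K_i·b_i) · W · i = 333.0 × 1170 × 0.002699 = 1052 m³/day.

1050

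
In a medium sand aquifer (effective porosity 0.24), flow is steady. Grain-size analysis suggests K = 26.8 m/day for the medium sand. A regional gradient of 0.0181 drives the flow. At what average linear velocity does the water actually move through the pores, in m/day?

Hydraulic gradient i = 0.0181.
Darcy flux q = K · i = 26.80 × 0.01810 = 0.4851 m/day.
Seepage velocity v = q / n_e = 0.4851 / 0.24 = 2.021 m/day.

2.02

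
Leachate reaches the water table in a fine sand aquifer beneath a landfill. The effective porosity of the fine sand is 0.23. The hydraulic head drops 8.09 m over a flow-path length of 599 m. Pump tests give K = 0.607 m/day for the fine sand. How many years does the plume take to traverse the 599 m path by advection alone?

Hydraulic gradient i = Δh / L = 8.09 / 599 = 0.01351.
Darcy flux q = K · i = 0.6070 × 0.01351 = 0.008198 m/day.
Seepage velocity v = q / n_e = 0.008198 / 0.23 = 0.03564 m/day.
Travel time t = L / v = 599 / 0.03564 = 16805 days = 46.01 years.

46.0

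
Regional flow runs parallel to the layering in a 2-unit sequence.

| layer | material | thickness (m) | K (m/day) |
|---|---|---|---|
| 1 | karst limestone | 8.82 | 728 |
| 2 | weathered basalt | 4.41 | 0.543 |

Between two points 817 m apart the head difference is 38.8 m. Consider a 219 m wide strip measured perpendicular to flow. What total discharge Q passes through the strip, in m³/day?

66800

Flow is parallel to layering, so each bed carries its own Darcy discharge and the transmissivities add.
Σ(K_i·b_i) = 728×8.82 + 0.543×4.41 = 6423 m²/day.
Hydraulic gradient i = Δh / L = 38.8 / 817 = 0.04749.
Q = Σ(K_i·b_i) · W · i = 6423 × 219 × 0.04749 = 66806 m³/day.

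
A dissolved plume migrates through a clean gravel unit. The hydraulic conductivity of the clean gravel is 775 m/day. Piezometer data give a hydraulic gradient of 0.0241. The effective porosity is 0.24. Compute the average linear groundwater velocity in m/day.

77.8

Hydraulic gradient i = 0.0241.
Darcy flux q = K · i = 775.0 × 0.02410 = 18.68 m/day.
Seepage velocity v = q / n_e = 18.68 / 0.24 = 77.82 m/day.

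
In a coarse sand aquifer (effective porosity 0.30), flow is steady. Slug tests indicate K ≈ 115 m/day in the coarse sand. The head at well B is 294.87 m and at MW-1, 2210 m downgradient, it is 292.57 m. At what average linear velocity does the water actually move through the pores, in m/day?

0.399

Hydraulic gradient i = (294.87 − 292.57) / 2210 = 2.3 / 2210 = 0.001041.
Darcy flux q = K · i = 115.0 × 0.001041 = 0.1197 m/day.
Seepage velocity v = q / n_e = 0.1197 / 0.30 = 0.3989 m/day.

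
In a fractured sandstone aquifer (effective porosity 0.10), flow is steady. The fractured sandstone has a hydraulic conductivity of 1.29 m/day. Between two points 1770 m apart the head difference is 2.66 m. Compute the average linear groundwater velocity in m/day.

Hydraulic gradient i = Δh / L = 2.66 / 1770 = 0.001503.
Darcy flux q = K · i = 1.290 × 0.001503 = 0.001939 m/day.
Seepage velocity v = q / n_e = 0.001939 / 0.10 = 0.01939 m/day.

0.0194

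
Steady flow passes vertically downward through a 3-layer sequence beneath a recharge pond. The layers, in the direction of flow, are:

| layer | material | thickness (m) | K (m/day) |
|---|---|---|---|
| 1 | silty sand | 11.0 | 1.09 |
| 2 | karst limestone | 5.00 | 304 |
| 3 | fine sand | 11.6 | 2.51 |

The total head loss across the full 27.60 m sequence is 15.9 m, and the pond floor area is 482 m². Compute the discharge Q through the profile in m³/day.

Flow is perpendicular to layering, so the layers act in series and the equivalent K is the thickness-weighted harmonic mean.
Total thickness L = 11.0 + 5.00 + 11.6 = 27.60 m.
Σ(b_i/K_i) = 11.0/1.09 + 5.00/304 + 11.6/2.51 = 14.73 d.
K_eq = L / Σ(b_i/K_i) = 27.60 / 14.73 = 1.874 m/day.
Q = K_eq · A · (Δh/L) = 1.874 × 482 × (15.9/27.60) = 520.3 m³/day.

520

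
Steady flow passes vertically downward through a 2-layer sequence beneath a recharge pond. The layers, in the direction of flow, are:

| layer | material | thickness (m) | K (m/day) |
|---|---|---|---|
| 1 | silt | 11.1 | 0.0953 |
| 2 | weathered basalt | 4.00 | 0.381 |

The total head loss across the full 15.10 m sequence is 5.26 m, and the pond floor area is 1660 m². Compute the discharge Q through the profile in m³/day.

Flow is perpendicular to layering, so the layers act in series and the equivalent K is the thickness-weighted harmonic mean.
Total thickness L = 11.1 + 4.00 = 15.10 m.
Σ(b_i/K_i) = 11.1/0.0953 + 4.00/0.381 = 127.0 d.
K_eq = L / Σ(b_i/K_i) = 15.10 / 127.0 = 0.1189 m/day.
Q = K_eq · A · (Δh/L) = 0.1189 × 1660 × (5.26/15.10) = 68.77 m³/day.

68.8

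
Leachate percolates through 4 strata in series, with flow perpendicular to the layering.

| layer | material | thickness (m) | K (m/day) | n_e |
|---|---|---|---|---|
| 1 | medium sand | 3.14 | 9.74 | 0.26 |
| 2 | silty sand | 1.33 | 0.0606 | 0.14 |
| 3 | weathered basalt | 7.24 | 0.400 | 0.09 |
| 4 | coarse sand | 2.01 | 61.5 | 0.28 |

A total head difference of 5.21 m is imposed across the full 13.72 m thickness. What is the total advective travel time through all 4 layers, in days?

With flow normal to the layers, continuity requires the same specific discharge q through every layer.
Σ(b_i/K_i) = 3.14/9.74 + 1.33/0.0606 + 7.24/0.400 + 2.01/61.5 = 40.40 d.
q = Δh / Σ(b_i/K_i) = 5.21 / 40.40 = 0.1290 m/day.
In each layer the seepage velocity is v_i = q/n_i, so the layer transit time is t_i = b_i·n_i / q:
  layer 1 (medium sand): t_1 = 3.14 × 0.26 / 0.1290 = 6.331 d
  layer 2 (silty sand): t_2 = 1.33 × 0.14 / 0.1290 = 1.444 d
  layer 3 (weathered basalt): t_3 = 7.24 × 0.09 / 0.1290 = 5.053 d
  layer 4 (coarse sand): t_4 = 2.01 × 0.28 / 0.1290 = 4.364 d
Total t = Σ t_i = 17.19 days.

17.2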